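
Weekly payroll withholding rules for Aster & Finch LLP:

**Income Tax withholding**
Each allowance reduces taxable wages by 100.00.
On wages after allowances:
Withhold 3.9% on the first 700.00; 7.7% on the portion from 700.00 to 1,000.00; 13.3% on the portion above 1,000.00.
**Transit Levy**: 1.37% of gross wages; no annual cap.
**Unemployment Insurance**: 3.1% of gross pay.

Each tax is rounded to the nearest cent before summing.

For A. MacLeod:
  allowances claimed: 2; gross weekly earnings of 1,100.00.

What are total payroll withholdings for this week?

91.87

Income Tax: taxable = 1,100.00 − 2×100.00 = 900.00
  27.30 + 7.7% × (900.00 − 700.00) = 27.30 + 7.7% × 200.00 = 42.70
Transit Levy: 1.37% × 1,100.00 = 15.07
Unemployment Insurance: 3.1% × 1,100.00 = 34.10
Total: 42.70 + 15.07 + 34.10 = 91.87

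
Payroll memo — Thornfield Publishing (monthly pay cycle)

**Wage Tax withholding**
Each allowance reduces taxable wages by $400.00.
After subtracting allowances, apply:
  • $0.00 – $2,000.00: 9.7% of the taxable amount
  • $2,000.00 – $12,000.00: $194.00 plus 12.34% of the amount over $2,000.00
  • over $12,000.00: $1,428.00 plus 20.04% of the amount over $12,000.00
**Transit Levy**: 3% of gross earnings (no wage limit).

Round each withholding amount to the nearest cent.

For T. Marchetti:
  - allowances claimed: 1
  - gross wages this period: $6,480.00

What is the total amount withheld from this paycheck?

$891.87

Wage Tax: taxable = $6,480.00 − 1×$400.00 = $6,080.00
  $194.00 + 12.34% × ($6,080.00 − $2,000.00) = $194.00 + 12.34% × $4,080.00 = $697.47
Transit Levy: 3% × $6,480.00 = $194.40
Total: $697.47 + $194.40 = $891.87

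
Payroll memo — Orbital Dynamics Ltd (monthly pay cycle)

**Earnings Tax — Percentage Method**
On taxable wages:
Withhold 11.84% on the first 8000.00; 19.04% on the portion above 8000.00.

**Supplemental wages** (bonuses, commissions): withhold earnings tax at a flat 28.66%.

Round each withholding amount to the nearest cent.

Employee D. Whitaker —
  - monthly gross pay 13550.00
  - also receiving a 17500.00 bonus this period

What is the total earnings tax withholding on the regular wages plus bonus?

Earnings Tax: taxable = 13550.00
  947.20 + 19.04% × (13550.00 − 8000.00) = 947.20 + 19.04% × 5550.00 = 2003.92
Supplemental (28.66% flat on bonus): 28.66% × 17500.00 = 5015.50
Total earnings tax: 2003.92 + 5015.50 = 7019.42

7019.42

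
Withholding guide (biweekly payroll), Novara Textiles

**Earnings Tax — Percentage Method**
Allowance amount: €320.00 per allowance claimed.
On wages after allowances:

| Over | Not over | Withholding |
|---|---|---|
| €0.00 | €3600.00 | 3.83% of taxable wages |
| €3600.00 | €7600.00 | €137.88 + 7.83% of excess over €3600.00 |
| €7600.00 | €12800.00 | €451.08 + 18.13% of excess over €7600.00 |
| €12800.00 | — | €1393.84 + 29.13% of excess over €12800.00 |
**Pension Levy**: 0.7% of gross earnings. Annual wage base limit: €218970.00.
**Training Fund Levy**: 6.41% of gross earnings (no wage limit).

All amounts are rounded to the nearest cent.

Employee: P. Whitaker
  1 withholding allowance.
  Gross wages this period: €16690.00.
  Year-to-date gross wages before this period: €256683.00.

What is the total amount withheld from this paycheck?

Earnings Tax: taxable = €16690.00 − 1×€320.00 = €16370.00
  €1393.84 + 29.13% × (€16370.00 − €12800.00) = €1393.84 + 29.13% × €3570.00 = €2433.78
Pension Levy: YTD €256683.00 ≥ cap €218970.00 → €0.00
Training Fund Levy: 6.41% × €16690.00 = €1069.83
Total: €2433.78 + €0.00 + €1069.83 = €3503.61

€3503.61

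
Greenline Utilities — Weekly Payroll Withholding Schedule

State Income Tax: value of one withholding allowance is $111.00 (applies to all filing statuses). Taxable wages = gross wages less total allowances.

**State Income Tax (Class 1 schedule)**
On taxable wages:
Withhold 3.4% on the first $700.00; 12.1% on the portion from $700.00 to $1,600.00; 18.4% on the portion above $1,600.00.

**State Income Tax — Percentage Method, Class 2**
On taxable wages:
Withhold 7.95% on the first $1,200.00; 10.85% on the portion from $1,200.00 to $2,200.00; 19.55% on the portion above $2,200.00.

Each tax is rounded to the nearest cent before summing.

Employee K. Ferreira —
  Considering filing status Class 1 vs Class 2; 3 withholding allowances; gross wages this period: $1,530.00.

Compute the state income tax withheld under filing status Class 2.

$95.16

State Income Tax (Class 2): taxable = $1,530.00 − 3×$111.00 = $1,197.00
  7.95% × $1,197.00 = $95.16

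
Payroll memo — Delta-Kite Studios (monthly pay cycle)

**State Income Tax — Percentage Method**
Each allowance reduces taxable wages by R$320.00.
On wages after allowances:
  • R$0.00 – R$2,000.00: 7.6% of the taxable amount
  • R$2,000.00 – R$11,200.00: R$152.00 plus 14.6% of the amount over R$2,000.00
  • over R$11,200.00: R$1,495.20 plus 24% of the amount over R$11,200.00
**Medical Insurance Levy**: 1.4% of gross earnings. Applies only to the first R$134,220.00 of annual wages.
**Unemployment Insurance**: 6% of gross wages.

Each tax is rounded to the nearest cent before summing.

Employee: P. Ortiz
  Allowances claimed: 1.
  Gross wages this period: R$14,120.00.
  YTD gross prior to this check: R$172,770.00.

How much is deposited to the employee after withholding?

State Income Tax: taxable = R$14,120.00 − 1×R$320.00 = R$13,800.00
  R$1,495.20 + 24% × (R$13,800.00 − R$11,200.00) = R$1,495.20 + 24% × R$2,600.00 = R$2,119.20
Medical Insurance Levy: YTD R$172,770.00 ≥ cap R$134,220.00 → R$0.00
Unemployment Insurance: 6% × R$14,120.00 = R$847.20
Total withheld: R$2,119.20 + R$0.00 + R$847.20 = R$2,966.40
Net pay: R$14,120.00 − R$2,966.40 = R$11,153.60

R$11,153.60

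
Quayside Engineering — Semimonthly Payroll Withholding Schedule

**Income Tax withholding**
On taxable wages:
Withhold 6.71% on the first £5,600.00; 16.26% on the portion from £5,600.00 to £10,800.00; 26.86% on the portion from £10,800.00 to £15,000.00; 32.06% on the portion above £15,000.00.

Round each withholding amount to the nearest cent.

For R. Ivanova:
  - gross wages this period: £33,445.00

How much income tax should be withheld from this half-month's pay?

Income Tax: taxable = £33,445.00
  £2,349.40 + 32.06% × (£33,445.00 − £15,000.00) = £2,349.40 + 32.06% × £18,445.00 = £8,262.87

£8,262.87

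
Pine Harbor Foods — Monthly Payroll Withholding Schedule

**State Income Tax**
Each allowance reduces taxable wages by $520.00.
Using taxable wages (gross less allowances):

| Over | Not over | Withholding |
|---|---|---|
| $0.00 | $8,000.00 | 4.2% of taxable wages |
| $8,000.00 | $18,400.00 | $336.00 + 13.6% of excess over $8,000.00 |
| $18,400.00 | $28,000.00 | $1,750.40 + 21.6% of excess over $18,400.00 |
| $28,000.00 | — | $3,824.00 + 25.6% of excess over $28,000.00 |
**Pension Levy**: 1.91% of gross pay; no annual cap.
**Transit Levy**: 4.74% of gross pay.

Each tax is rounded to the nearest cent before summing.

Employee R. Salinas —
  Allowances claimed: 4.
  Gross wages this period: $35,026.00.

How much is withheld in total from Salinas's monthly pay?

State Income Tax: taxable = $35,026.00 − 4×$520.00 = $32,946.00
  $3,824.00 + 25.6% × ($32,946.00 − $28,000.00) = $3,824.00 + 25.6% × $4,946.00 = $5,090.18
Pension Levy: 1.91% × $35,026.00 = $669.00
Transit Levy: 4.74% × $35,026.00 = $1,660.23
Total: $5,090.18 + $669.00 + $1,660.23 = $7,419.41

$7,419.41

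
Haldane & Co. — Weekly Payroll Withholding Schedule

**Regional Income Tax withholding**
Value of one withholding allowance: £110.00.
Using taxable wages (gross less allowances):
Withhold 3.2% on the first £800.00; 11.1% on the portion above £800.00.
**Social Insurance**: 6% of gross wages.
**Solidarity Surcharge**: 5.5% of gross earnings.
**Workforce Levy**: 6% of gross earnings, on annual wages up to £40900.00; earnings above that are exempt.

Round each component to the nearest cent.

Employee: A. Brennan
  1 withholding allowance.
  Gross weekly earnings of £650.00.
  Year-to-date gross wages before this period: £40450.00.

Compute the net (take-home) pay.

Regional Income Tax: taxable = £650.00 − 1×£110.00 = £540.00
  3.2% × £540.00 = £17.28
Social Insurance: 6% × £650.00 = £39.00
Solidarity Surcharge: 5.5% × £650.00 = £35.75
Workforce Levy: cap £40900.00 − YTD £40450.00 = £450.00 subject; 6% × £450.00 = £27.00
Total withheld: £17.28 + £39.00 + £35.75 + £27.00 = £119.03
Net pay: £650.00 − £119.03 = £530.97

£530.97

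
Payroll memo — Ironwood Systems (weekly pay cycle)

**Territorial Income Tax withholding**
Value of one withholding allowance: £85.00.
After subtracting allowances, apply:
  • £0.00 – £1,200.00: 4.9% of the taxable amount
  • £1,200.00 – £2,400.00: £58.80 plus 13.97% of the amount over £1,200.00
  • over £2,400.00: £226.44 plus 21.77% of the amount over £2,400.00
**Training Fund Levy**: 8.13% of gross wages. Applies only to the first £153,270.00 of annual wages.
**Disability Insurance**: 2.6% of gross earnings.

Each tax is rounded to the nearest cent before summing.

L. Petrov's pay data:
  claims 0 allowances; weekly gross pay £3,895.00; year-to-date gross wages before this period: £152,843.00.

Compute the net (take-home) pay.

£3,207.11

Territorial Income Tax: taxable = £3,895.00
  £226.44 + 21.77% × (£3,895.00 − £2,400.00) = £226.44 + 21.77% × £1,495.00 = £551.90
Training Fund Levy: cap £153,270.00 − YTD £152,843.00 = £427.00 subject; 8.13% × £427.00 = £34.72
Disability Insurance: 2.6% × £3,895.00 = £101.27
Total withheld: £551.90 + £34.72 + £101.27 = £687.89
Net pay: £3,895.00 − £687.89 = £3,207.11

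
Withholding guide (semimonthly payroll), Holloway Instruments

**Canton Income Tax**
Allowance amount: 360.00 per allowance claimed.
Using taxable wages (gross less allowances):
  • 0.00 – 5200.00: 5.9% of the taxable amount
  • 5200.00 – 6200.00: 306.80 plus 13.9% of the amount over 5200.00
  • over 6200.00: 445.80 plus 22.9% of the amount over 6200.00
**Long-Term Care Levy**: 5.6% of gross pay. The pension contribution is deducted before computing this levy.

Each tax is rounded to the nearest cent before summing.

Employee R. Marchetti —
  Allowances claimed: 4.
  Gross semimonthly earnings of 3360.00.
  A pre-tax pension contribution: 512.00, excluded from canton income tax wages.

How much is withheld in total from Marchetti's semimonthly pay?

242.56

Canton Income Tax: taxable = 3360.00 − 512.00 − 4×360.00 = 1408.00
  5.9% × 1408.00 = 83.07
Long-Term Care Levy: 5.6% × 2848.00 = 159.49
Total: 83.07 + 159.49 = 242.56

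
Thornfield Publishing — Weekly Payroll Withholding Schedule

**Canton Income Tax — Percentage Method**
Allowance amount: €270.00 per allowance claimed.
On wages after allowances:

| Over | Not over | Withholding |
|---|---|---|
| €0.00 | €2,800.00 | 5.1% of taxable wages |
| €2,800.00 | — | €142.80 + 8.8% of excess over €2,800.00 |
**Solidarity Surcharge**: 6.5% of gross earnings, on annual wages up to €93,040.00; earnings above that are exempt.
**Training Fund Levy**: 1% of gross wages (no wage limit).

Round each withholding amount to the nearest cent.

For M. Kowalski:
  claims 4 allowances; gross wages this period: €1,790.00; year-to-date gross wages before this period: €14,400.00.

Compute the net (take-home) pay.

Canton Income Tax: taxable = €1,790.00 − 4×€270.00 = €710.00
  5.1% × €710.00 = €36.21
Solidarity Surcharge: 6.5% × €1,790.00 = €116.35
Training Fund Levy: 1% × €1,790.00 = €17.90
Total withheld: €36.21 + €116.35 + €17.90 = €170.46
Net pay: €1,790.00 − €170.46 = €1,619.54

€1,619.54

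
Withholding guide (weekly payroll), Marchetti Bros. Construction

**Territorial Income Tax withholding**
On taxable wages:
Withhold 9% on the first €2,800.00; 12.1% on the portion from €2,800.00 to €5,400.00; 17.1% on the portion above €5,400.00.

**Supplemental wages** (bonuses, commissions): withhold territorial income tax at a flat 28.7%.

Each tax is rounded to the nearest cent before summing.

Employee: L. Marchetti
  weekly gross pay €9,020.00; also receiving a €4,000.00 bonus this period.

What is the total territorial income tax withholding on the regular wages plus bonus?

Territorial Income Tax: taxable = €9,020.00
  €566.60 + 17.1% × (€9,020.00 − €5,400.00) = €566.60 + 17.1% × €3,620.00 = €1,185.62
Supplemental (28.7% flat on bonus): 28.7% × €4,000.00 = €1,148.00
Total territorial income tax: €1,185.62 + €1,148.00 = €2,333.62

€2,333.62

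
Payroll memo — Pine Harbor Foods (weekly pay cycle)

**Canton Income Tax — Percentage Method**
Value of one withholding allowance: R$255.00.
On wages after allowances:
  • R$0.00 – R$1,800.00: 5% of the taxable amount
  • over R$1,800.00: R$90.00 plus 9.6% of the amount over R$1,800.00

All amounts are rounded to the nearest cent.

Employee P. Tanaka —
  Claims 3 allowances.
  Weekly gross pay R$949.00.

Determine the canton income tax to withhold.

Canton Income Tax: taxable = R$949.00 − 3×R$255.00 = R$184.00
  5% × R$184.00 = R$9.20

R$9.20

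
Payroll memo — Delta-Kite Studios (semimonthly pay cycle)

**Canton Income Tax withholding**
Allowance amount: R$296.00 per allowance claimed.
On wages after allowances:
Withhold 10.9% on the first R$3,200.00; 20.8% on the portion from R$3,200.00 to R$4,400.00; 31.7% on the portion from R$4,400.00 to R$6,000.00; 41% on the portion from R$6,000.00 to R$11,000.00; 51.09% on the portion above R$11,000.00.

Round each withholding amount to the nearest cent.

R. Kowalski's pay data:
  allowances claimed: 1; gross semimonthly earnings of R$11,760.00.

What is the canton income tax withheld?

R$3,392.66

Canton Income Tax: taxable = R$11,760.00 − 1×R$296.00 = R$11,464.00
  R$3,155.60 + 51.09% × (R$11,464.00 − R$11,000.00) = R$3,155.60 + 51.09% × R$464.00 = R$3,392.66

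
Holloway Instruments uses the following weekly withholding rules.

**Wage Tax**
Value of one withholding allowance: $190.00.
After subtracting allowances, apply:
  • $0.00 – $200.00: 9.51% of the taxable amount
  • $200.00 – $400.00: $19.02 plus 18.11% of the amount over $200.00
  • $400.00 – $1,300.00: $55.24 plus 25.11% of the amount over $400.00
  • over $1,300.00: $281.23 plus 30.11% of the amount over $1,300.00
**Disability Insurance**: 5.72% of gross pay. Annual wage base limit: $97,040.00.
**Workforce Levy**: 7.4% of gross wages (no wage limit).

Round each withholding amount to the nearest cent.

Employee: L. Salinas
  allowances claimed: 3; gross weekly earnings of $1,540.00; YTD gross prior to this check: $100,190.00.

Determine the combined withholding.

Wage Tax: taxable = $1,540.00 − 3×$190.00 = $970.00
  $55.24 + 25.11% × ($970.00 − $400.00) = $55.24 + 25.11% × $570.00 = $198.37
Disability Insurance: YTD $100,190.00 ≥ cap $97,040.00 → $0.00
Workforce Levy: 7.4% × $1,540.00 = $113.96
Total: $198.37 + $0.00 + $113.96 = $312.33

$312.33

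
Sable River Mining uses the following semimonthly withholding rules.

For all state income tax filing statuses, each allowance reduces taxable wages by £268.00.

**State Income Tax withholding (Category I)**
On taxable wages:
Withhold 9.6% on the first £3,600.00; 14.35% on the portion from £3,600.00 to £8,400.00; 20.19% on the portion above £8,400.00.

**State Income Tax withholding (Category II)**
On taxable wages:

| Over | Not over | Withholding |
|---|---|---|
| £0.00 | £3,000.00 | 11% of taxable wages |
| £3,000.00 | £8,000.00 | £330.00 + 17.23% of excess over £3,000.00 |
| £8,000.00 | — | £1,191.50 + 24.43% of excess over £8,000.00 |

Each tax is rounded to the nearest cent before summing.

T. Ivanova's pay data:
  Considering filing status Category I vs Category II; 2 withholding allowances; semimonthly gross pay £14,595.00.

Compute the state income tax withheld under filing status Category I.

State Income Tax (Category I): taxable = £14,595.00 − 2×£268.00 = £14,059.00
  £1,034.40 + 20.19% × (£14,059.00 − £8,400.00) = £1,034.40 + 20.19% × £5,659.00 = £2,176.95

£2,176.95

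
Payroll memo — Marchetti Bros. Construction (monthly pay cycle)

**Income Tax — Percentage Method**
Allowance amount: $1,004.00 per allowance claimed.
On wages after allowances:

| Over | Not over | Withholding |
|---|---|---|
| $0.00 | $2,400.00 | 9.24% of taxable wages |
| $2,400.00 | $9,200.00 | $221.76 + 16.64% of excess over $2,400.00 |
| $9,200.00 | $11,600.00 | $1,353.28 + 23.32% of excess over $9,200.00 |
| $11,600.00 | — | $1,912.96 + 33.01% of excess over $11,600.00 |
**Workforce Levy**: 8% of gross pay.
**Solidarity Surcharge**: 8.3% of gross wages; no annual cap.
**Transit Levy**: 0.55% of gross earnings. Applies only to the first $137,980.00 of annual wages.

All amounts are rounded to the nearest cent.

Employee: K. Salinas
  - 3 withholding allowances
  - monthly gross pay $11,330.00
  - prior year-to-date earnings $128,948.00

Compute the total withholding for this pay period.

$3,102.99

Income Tax: taxable = $11,330.00 − 3×$1,004.00 = $8,318.00
  $221.76 + 16.64% × ($8,318.00 − $2,400.00) = $221.76 + 16.64% × $5,918.00 = $1,206.52
Workforce Levy: 8% × $11,330.00 = $906.40
Solidarity Surcharge: 8.3% × $11,330.00 = $940.39
Transit Levy: cap $137,980.00 − YTD $128,948.00 = $9,032.00 subject; 0.55% × $9,032.00 = $49.68
Total: $1,206.52 + $906.40 + $940.39 + $49.68 = $3,102.99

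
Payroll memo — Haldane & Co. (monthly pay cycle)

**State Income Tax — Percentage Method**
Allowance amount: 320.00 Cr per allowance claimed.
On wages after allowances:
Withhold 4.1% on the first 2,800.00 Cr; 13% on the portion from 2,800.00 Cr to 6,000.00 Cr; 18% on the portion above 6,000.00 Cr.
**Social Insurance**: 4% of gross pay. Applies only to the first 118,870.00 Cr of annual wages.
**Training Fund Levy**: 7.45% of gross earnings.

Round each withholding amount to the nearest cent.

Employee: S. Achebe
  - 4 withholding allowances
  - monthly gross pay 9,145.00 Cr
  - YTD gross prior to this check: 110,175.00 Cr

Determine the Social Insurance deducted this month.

Social Insurance: cap 118,870.00 Cr − YTD 110,175.00 Cr = 8,695.00 Cr subject; 4% × 8,695.00 Cr = 347.80 Cr

347.80 Cr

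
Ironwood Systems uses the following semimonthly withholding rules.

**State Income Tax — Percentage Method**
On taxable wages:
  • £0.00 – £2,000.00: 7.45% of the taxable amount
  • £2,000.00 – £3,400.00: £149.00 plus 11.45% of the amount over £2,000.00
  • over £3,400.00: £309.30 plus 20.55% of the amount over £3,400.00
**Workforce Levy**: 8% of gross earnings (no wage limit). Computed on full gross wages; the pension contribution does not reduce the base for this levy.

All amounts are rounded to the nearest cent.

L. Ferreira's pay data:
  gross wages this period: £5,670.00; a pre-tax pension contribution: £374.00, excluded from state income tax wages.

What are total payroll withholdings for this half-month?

State Income Tax: taxable = £5,670.00 − £374.00 = £5,296.00
  £309.30 + 20.55% × (£5,296.00 − £3,400.00) = £309.30 + 20.55% × £1,896.00 = £698.93
Workforce Levy: 8% × £5,670.00 = £453.60
Total: £698.93 + £453.60 = £1,152.53

£1,152.53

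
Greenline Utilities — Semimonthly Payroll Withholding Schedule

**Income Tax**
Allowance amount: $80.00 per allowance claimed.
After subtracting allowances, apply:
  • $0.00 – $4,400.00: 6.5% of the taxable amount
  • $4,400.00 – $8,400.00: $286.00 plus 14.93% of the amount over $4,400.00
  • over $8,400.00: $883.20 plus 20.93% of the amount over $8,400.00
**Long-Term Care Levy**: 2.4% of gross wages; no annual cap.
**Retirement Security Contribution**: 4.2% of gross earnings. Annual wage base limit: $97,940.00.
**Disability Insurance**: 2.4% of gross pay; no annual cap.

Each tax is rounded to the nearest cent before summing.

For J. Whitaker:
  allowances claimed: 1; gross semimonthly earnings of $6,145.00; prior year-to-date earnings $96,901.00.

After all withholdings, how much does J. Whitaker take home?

$5,271.82

Income Tax: taxable = $6,145.00 − 1×$80.00 = $6,065.00
  $286.00 + 14.93% × ($6,065.00 − $4,400.00) = $286.00 + 14.93% × $1,665.00 = $534.58
Long-Term Care Levy: 2.4% × $6,145.00 = $147.48
Retirement Security Contribution: cap $97,940.00 − YTD $96,901.00 = $1,039.00 subject; 4.2% × $1,039.00 = $43.64
Disability Insurance: 2.4% × $6,145.00 = $147.48
Total withheld: $534.58 + $147.48 + $43.64 + $147.48 = $873.18
Net pay: $6,145.00 − $873.18 = $5,271.82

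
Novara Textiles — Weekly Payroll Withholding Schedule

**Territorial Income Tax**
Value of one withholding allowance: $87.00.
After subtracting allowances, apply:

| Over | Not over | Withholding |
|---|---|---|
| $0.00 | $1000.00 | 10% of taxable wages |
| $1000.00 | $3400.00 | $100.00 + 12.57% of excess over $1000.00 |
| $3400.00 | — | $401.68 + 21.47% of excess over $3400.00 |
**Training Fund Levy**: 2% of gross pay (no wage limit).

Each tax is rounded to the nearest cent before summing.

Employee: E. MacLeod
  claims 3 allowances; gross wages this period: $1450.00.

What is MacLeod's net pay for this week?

$1297.24

Territorial Income Tax: taxable = $1450.00 − 3×$87.00 = $1189.00
  $100.00 + 12.57% × ($1189.00 − $1000.00) = $100.00 + 12.57% × $189.00 = $123.76
Training Fund Levy: 2% × $1450.00 = $29.00
Total withheld: $123.76 + $29.00 = $152.76
Net pay: $1450.00 − $152.76 = $1297.24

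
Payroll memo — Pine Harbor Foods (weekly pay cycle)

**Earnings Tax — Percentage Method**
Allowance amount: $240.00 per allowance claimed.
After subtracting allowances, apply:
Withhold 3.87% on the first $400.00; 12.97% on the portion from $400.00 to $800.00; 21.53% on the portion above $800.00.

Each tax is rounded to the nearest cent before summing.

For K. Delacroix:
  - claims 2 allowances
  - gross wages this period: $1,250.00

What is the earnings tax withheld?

$63.47

Earnings Tax: taxable = $1,250.00 − 2×$240.00 = $770.00
  $15.48 + 12.97% × ($770.00 − $400.00) = $15.48 + 12.97% × $370.00 = $63.47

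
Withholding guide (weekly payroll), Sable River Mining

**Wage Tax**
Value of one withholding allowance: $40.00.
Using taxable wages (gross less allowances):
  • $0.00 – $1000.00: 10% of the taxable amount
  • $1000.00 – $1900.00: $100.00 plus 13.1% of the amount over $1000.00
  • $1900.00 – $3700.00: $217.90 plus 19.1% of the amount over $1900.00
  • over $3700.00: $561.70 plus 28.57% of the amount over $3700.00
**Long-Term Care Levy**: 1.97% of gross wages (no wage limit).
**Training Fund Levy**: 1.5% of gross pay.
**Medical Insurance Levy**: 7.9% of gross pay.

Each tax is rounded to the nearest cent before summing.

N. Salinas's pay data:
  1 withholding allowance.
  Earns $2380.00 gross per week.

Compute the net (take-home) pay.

Wage Tax: taxable = $2380.00 − 1×$40.00 = $2340.00
  $217.90 + 19.1% × ($2340.00 − $1900.00) = $217.90 + 19.1% × $440.00 = $301.94
Long-Term Care Levy: 1.97% × $2380.00 = $46.89
Training Fund Levy: 1.5% × $2380.00 = $35.70
Medical Insurance Levy: 7.9% × $2380.00 = $188.02
Total withheld: $301.94 + $46.89 + $35.70 + $188.02 = $572.55
Net pay: $2380.00 − $572.55 = $1807.45

$1807.45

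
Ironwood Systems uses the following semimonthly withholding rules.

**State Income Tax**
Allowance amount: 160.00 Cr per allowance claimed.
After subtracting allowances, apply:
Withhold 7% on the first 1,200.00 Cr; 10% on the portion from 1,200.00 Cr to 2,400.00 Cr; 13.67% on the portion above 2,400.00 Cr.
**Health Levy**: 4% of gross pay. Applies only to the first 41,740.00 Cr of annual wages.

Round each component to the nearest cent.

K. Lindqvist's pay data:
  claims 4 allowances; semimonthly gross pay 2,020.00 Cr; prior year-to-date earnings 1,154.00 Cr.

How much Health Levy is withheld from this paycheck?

80.80 Cr

Health Levy: 4% × 2,020.00 Cr = 80.80 Cr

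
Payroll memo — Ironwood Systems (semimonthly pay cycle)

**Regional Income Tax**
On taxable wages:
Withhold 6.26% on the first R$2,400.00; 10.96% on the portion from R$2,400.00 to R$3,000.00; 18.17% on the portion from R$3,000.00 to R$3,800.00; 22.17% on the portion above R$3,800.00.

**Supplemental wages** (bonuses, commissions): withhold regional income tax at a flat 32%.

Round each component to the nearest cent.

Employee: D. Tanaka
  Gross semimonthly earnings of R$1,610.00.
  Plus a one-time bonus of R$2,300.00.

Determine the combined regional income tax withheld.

Regional Income Tax: taxable = R$1,610.00
  6.26% × R$1,610.00 = R$100.79
Supplemental (32% flat on bonus): 32% × R$2,300.00 = R$736.00
Total regional income tax: R$100.79 + R$736.00 = R$836.79

R$836.79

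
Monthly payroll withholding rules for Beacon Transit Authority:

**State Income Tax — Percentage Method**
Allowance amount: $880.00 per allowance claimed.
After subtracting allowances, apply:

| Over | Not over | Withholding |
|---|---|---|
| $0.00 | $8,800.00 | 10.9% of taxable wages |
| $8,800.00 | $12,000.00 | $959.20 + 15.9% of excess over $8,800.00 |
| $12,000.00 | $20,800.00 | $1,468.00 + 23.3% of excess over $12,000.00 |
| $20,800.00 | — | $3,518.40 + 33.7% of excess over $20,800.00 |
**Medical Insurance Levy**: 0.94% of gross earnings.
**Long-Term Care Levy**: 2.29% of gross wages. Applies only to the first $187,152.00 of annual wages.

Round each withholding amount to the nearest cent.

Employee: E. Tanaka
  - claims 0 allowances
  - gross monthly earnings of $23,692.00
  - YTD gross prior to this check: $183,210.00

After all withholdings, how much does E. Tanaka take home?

State Income Tax: taxable = $23,692.00
  $3,518.40 + 33.7% × ($23,692.00 − $20,800.00) = $3,518.40 + 33.7% × $2,892.00 = $4,493.00
Medical Insurance Levy: 0.94% × $23,692.00 = $222.70
Long-Term Care Levy: cap $187,152.00 − YTD $183,210.00 = $3,942.00 subject; 2.29% × $3,942.00 = $90.27
Total withheld: $4,493.00 + $222.70 + $90.27 = $4,805.97
Net pay: $23,692.00 − $4,805.97 = $18,886.03

$18,886.03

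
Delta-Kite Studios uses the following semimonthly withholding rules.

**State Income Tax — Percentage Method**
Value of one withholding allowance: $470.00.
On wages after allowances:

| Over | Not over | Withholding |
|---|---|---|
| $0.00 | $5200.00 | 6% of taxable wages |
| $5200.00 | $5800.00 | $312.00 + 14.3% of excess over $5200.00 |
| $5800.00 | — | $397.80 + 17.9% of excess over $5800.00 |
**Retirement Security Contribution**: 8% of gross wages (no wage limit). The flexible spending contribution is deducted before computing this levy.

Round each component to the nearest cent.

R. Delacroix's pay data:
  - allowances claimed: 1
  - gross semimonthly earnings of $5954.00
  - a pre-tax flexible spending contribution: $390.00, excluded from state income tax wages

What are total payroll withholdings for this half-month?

$750.76

State Income Tax: taxable = $5954.00 − $390.00 − 1×$470.00 = $5094.00
  6% × $5094.00 = $305.64
Retirement Security Contribution: 8% × $5564.00 = $445.12
Total: $305.64 + $445.12 = $750.76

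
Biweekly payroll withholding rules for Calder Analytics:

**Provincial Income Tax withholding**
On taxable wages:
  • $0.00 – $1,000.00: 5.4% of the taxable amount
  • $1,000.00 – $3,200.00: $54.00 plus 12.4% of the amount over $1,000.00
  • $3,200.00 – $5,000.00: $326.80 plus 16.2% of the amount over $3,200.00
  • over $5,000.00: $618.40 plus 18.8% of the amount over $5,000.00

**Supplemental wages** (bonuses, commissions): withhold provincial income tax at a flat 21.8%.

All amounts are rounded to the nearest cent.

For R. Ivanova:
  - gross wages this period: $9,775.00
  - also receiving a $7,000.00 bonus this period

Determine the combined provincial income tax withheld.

$3,042.10

Provincial Income Tax: taxable = $9,775.00
  $618.40 + 18.8% × ($9,775.00 − $5,000.00) = $618.40 + 18.8% × $4,775.00 = $1,516.10
Supplemental (21.8% flat on bonus): 21.8% × $7,000.00 = $1,526.00
Total provincial income tax: $1,516.10 + $1,526.00 = $3,042.10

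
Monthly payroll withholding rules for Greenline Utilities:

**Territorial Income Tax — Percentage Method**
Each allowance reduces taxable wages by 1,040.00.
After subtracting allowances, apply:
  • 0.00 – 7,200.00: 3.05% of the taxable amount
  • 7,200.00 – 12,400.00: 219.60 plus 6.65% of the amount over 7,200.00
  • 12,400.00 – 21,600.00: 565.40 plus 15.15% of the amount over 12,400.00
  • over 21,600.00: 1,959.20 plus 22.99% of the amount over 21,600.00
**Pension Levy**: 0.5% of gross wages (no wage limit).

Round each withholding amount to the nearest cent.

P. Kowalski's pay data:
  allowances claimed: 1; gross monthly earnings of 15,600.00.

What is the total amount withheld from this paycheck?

970.64

Territorial Income Tax: taxable = 15,600.00 − 1×1,040.00 = 14,560.00
  565.40 + 15.15% × (14,560.00 − 12,400.00) = 565.40 + 15.15% × 2,160.00 = 892.64
Pension Levy: 0.5% × 15,600.00 = 78.00
Total: 892.64 + 78.00 = 970.64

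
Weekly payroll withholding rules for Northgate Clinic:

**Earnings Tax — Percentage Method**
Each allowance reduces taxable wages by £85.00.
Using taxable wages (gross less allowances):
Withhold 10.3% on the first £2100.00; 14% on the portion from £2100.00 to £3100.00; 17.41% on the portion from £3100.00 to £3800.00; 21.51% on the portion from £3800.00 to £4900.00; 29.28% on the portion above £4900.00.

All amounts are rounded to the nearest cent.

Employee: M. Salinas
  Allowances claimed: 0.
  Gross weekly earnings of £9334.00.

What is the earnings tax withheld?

Earnings Tax: taxable = £9334.00
  £714.78 + 29.28% × (£9334.00 − £4900.00) = £714.78 + 29.28% × £4434.00 = £2013.06

£2013.06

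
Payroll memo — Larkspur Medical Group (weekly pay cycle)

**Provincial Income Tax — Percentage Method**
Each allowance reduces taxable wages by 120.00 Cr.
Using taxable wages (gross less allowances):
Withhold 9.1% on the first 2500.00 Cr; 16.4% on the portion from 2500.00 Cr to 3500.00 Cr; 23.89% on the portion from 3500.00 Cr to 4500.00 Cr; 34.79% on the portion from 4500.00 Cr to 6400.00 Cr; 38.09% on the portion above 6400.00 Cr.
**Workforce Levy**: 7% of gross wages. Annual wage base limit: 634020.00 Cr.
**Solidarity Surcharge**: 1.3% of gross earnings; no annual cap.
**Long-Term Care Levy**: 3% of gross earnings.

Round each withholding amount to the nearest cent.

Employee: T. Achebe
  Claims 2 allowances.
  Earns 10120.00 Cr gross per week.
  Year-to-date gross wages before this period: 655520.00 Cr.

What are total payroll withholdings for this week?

3052.10 Cr

Provincial Income Tax: taxable = 10120.00 Cr − 2×120.00 Cr = 9880.00 Cr
  1291.41 Cr + 38.09% × (9880.00 Cr − 6400.00 Cr) = 1291.41 Cr + 38.09% × 3480.00 Cr = 2616.94 Cr
Workforce Levy: YTD 655520.00 Cr ≥ cap 634020.00 Cr → 0.00 Cr
Solidarity Surcharge: 1.3% × 10120.00 Cr = 131.56 Cr
Long-Term Care Levy: 3% × 10120.00 Cr = 303.60 Cr
Total: 2616.94 Cr + 0.00 Cr + 131.56 Cr + 303.60 Cr = 3052.10 Cr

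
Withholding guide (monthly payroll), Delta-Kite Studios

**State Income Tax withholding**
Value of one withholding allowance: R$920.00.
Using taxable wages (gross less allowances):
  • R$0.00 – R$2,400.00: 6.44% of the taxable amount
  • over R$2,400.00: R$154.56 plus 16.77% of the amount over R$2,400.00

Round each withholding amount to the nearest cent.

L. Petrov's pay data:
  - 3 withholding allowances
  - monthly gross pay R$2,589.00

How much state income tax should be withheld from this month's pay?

R$0.00

State Income Tax: taxable = R$2,589.00 − 3×R$920.00 = R$-171.00
  Taxable ≤ 0 → R$0.00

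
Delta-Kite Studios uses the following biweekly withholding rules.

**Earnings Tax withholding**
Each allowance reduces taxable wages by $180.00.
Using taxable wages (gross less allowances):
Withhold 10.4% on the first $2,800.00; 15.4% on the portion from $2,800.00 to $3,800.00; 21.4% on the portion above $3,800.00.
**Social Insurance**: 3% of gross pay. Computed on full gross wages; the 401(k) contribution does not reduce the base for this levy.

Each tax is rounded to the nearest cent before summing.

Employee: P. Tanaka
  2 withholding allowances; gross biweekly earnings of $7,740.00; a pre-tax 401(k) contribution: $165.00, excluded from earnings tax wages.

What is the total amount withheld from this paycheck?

$1,408.21

Earnings Tax: taxable = $7,740.00 − $165.00 − 2×$180.00 = $7,215.00
  $445.20 + 21.4% × ($7,215.00 − $3,800.00) = $445.20 + 21.4% × $3,415.00 = $1,176.01
Social Insurance: 3% × $7,740.00 = $232.20
Total: $1,176.01 + $232.20 = $1,408.21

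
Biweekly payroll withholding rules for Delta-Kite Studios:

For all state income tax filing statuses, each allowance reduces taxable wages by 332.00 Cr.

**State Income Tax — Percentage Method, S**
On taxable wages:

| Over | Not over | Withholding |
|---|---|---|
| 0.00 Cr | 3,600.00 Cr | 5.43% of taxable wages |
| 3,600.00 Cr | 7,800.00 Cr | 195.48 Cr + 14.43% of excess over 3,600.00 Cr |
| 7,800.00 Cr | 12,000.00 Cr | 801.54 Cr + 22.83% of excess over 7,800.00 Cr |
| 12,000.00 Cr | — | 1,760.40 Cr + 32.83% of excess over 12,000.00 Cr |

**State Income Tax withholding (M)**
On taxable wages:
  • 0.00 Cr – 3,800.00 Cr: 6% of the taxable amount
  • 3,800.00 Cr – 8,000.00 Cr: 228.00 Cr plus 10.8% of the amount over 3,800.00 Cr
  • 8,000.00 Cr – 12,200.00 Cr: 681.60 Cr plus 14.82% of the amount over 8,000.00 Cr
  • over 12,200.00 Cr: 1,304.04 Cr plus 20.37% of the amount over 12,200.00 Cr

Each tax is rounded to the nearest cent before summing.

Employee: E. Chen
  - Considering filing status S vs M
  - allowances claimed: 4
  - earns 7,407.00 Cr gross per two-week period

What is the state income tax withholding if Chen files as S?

553.20 Cr

State Income Tax (S): taxable = 7,407.00 Cr − 4×332.00 Cr = 6,079.00 Cr
  195.48 Cr + 14.43% × (6,079.00 Cr − 3,600.00 Cr) = 195.48 Cr + 14.43% × 2,479.00 Cr = 553.20 Cr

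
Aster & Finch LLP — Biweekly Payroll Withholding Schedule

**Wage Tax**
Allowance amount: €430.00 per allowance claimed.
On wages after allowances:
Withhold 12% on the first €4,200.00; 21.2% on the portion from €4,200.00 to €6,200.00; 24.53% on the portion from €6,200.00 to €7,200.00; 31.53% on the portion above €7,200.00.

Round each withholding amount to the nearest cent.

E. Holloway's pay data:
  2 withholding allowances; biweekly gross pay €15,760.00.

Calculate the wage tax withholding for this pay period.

€3,601.11

Wage Tax: taxable = €15,760.00 − 2×€430.00 = €14,900.00
  €1,173.30 + 31.53% × (€14,900.00 − €7,200.00) = €1,173.30 + 31.53% × €7,700.00 = €3,601.11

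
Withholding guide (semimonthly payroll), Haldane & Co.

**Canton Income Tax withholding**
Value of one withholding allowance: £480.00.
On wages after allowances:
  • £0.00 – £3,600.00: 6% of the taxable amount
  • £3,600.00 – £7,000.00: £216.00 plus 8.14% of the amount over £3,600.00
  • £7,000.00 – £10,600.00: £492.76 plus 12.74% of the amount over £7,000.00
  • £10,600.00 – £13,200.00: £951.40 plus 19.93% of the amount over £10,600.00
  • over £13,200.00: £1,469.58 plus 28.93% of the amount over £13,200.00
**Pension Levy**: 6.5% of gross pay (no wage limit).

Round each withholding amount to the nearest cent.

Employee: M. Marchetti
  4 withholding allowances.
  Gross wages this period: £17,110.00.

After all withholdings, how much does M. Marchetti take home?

£13,952.56

Canton Income Tax: taxable = £17,110.00 − 4×£480.00 = £15,190.00
  £1,469.58 + 28.93% × (£15,190.00 − £13,200.00) = £1,469.58 + 28.93% × £1,990.00 = £2,045.29
Pension Levy: 6.5% × £17,110.00 = £1,112.15
Total withheld: £2,045.29 + £1,112.15 = £3,157.44
Net pay: £17,110.00 − £3,157.44 = £13,952.56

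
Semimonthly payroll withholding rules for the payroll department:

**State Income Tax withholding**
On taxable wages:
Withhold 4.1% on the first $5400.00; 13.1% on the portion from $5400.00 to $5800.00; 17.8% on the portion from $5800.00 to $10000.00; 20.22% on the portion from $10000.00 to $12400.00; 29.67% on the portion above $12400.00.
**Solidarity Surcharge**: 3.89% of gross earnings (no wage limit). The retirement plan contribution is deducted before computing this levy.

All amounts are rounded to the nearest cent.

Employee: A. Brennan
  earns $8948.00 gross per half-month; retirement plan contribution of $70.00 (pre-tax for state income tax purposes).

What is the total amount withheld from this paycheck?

State Income Tax: taxable = $8948.00 − $70.00 = $8878.00
  $273.80 + 17.8% × ($8878.00 − $5800.00) = $273.80 + 17.8% × $3078.00 = $821.68
Solidarity Surcharge: 3.89% × $8878.00 = $345.35
Total: $821.68 + $345.35 = $1167.03

$1167.03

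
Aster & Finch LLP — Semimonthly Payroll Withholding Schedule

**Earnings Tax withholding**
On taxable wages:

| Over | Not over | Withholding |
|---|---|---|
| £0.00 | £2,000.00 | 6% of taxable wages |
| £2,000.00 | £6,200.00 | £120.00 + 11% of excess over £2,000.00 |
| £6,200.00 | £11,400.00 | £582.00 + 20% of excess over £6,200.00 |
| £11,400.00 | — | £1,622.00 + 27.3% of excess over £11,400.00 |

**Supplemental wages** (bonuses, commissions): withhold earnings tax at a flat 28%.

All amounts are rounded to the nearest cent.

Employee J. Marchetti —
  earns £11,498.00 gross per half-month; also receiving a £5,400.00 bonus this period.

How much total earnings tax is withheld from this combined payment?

£3,160.75

Earnings Tax: taxable = £11,498.00
  £1,622.00 + 27.3% × (£11,498.00 − £11,400.00) = £1,622.00 + 27.3% × £98.00 = £1,648.75
Supplemental (28% flat on bonus): 28% × £5,400.00 = £1,512.00
Total earnings tax: £1,648.75 + £1,512.00 = £3,160.75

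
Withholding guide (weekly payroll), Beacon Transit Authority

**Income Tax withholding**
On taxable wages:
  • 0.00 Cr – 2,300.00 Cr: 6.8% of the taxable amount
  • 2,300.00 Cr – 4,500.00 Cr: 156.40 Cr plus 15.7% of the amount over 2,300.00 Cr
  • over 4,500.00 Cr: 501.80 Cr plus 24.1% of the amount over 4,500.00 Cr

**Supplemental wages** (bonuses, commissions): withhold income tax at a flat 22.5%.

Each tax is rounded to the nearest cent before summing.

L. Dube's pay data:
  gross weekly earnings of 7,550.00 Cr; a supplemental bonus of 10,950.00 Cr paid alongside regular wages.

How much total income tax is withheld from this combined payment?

Income Tax: taxable = 7,550.00 Cr
  501.80 Cr + 24.1% × (7,550.00 Cr − 4,500.00 Cr) = 501.80 Cr + 24.1% × 3,050.00 Cr = 1,236.85 Cr
Supplemental (22.5% flat on bonus): 22.5% × 10,950.00 Cr = 2,463.75 Cr
Total income tax: 1,236.85 Cr + 2,463.75 Cr = 3,700.60 Cr

3,700.60 Cr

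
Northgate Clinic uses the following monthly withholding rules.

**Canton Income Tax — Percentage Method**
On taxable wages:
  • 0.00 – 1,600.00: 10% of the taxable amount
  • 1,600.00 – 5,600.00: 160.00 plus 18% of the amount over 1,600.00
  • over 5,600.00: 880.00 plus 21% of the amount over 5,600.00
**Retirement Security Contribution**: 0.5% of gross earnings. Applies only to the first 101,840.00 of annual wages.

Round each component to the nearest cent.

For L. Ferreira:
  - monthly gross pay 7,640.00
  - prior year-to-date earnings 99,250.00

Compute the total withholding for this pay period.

Canton Income Tax: taxable = 7,640.00
  880.00 + 21% × (7,640.00 − 5,600.00) = 880.00 + 21% × 2,040.00 = 1,308.40
Retirement Security Contribution: cap 101,840.00 − YTD 99,250.00 = 2,590.00 subject; 0.5% × 2,590.00 = 12.95
Total: 1,308.40 + 12.95 = 1,321.35

1,321.35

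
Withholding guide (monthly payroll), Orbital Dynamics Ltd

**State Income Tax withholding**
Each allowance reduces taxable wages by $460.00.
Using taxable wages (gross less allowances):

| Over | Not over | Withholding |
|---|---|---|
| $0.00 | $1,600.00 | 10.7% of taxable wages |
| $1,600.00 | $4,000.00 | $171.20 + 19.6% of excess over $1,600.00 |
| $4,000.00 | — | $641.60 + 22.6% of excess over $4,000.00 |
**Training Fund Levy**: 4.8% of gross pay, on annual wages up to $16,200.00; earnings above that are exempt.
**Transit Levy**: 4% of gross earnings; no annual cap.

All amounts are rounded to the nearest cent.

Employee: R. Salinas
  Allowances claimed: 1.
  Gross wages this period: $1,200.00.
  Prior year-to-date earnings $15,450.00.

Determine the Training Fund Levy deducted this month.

$36.00

Training Fund Levy: cap $16,200.00 − YTD $15,450.00 = $750.00 subject; 4.8% × $750.00 = $36.00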